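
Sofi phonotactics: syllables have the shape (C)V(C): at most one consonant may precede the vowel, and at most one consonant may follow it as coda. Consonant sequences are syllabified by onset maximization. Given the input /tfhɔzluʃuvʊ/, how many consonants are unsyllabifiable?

Syllabifying with onset maximization leaves /t/, /f/ stranded (at most one coda consonant is licensed; onsets are limited to one consonant).

2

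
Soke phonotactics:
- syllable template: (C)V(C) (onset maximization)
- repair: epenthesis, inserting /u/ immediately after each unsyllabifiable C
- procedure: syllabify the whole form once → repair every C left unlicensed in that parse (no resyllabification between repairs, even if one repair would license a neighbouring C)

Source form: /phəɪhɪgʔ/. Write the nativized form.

Syllabifying with onset maximization leaves /p/, /ʔ/ stranded (at most one coda consonant is licensed; onsets are limited to one consonant).
Epenthesis after each stranded consonant: /p/ → /pu/, /ʔ/ → /ʔu/.

puhəɪhɪgʔu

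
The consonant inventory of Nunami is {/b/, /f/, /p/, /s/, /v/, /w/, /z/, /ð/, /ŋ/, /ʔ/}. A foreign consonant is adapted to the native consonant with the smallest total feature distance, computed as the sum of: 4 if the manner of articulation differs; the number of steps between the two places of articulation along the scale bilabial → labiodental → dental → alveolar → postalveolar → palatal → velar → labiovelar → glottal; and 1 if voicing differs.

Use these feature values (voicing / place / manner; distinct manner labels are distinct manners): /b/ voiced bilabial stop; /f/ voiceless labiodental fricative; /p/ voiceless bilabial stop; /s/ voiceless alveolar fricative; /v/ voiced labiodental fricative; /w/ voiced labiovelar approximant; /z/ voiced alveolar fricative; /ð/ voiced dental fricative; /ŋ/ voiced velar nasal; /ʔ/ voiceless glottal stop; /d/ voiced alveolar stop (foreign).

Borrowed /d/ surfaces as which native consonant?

b

/b/ is closest: same manner (stop), place distance 3 (alveolar→bilabial), same voicing; total 3. Next closest is /p/ at distance 4.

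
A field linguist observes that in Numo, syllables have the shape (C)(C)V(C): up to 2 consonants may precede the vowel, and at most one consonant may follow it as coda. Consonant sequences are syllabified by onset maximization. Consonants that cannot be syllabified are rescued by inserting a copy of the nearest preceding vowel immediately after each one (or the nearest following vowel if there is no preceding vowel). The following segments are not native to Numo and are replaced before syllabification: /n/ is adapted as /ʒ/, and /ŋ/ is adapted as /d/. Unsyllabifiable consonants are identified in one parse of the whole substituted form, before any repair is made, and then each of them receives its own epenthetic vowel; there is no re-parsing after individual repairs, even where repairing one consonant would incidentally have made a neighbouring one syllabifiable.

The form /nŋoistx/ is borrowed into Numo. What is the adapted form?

ʒdoistixi

Substitution: /n/ → /ʒ/, /ŋ/ → /d/, giving /ʒdoistx/.
Syllabifying with onset maximization leaves /t/, /x/ stranded (at most one coda consonant is licensed; onsets may contain at most 2 consonants).
Epenthesis after each stranded consonant: /t/ → /ti/, /x/ → /xi/.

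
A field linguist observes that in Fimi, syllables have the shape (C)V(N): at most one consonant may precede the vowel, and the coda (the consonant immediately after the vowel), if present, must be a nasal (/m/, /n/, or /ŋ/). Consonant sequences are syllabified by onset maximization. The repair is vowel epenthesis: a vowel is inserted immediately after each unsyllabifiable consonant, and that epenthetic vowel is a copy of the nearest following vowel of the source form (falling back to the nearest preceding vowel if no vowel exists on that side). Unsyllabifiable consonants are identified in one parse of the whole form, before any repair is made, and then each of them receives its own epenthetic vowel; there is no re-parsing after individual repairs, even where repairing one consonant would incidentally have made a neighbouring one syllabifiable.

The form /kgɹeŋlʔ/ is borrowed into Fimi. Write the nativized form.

Syllabifying with onset maximization leaves /k/, /g/, /l/, /ʔ/ stranded (only a nasal (/m/, /n/, or /ŋ/) is licensed in coda position; onsets are limited to one consonant).
Inserting the epenthetic vowel yields /k/ → /ke/, /g/ → /ge/, /l/ → /le/, /ʔ/ → /ʔe/.

kegeɹeŋleʔe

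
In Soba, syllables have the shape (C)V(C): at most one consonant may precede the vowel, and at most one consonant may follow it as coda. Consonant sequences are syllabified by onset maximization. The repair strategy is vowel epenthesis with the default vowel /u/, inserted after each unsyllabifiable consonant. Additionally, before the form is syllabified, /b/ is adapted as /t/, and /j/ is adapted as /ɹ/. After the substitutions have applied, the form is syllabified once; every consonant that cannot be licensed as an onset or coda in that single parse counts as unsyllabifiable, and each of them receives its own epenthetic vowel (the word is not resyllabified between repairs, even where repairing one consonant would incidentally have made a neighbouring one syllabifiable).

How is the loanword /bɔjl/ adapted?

tɔɹlu

Substitution: /b/ → /t/, /j/ → /ɹ/, giving /tɔɹl/.
Under (C)V(C), the unsyllabifiable consonants are /l/ (at most one coda consonant is licensed; onsets are limited to one consonant).
Inserting the epenthetic vowel yields /l/ → /lu/.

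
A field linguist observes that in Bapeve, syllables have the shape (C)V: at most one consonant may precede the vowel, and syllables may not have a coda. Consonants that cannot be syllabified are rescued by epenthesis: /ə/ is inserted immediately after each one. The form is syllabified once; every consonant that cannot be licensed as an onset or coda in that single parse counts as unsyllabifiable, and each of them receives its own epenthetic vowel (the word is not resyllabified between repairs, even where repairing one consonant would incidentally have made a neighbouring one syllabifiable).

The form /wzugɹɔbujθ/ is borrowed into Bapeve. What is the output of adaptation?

Syllabifying with onset maximization leaves /w/, /g/, /j/, /θ/ stranded (no codas are permitted; onsets are limited to one consonant).
Each unlicensed consonant becomes the onset of a new syllable: /w/ → /wə/, /g/ → /gə/, /j/ → /jə/, /θ/ → /θə/.

wəzugəɹɔbujəθə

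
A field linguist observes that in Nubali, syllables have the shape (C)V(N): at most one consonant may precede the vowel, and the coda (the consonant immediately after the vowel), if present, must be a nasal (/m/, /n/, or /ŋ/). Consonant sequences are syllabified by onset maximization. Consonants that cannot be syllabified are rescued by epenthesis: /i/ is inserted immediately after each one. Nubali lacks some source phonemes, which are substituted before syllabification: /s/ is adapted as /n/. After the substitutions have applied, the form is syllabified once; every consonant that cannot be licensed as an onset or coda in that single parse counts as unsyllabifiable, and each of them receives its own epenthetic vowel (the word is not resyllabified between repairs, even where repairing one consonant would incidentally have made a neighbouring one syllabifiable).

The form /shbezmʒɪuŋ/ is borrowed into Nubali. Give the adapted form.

Substitution: /s/ → /n/, giving /nhbezmʒɪuŋ/.
Syllabifying with onset maximization leaves /n/, /h/, /z/, /m/ stranded (only a nasal (/m/, /n/, or /ŋ/) is licensed in coda position; onsets are limited to one consonant).
Epenthesis after each stranded consonant: /n/ → /ni/, /h/ → /hi/, /z/ → /zi/, /m/ → /mi/.

nihibezimiʒɪuŋ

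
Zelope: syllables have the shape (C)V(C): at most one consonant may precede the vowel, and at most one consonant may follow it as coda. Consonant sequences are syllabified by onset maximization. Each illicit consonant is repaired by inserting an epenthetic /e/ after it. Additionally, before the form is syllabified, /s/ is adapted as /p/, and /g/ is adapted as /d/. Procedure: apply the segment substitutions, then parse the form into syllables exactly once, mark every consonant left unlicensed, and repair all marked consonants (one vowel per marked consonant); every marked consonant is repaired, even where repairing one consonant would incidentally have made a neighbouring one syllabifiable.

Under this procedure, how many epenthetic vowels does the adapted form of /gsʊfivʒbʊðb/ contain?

3

After substitution the input is /dpʊfivʒbʊðb/.
The unsyllabifiable consonants are /d/, /ʒ/, /b/; each receives one epenthetic vowel.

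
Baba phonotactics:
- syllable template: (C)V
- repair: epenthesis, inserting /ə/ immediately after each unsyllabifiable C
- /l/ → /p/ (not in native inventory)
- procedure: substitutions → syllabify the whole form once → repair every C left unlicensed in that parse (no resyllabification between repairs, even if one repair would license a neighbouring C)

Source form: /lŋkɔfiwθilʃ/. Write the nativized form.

pəŋəkɔfiwəθipəʃə

Substitution: /l/ → /p/, giving /pŋkɔfiwθipʃ/.
Under (C)V, the unsyllabifiable consonants are /p/, /ŋ/, /w/, /p/, /ʃ/ (no codas are permitted; onsets are limited to one consonant).
Each unlicensed consonant becomes the onset of a new syllable: /p/ → /pə/, /ŋ/ → /ŋə/, /w/ → /wə/, /p/ → /pə/, /ʃ/ → /ʃə/.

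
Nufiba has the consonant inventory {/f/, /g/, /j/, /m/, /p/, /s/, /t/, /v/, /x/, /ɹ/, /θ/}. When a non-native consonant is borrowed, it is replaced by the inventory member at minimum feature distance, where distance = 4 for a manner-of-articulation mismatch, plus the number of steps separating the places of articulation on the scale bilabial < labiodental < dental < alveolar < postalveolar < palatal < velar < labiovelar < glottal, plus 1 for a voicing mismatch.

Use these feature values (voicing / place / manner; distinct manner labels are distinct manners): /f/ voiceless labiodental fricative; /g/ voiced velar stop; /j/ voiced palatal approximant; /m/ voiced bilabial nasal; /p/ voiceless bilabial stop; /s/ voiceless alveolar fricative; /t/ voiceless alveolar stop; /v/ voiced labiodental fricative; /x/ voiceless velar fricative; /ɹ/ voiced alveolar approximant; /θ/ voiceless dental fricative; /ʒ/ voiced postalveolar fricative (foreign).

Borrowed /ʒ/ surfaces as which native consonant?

s

/s/ is closest: same manner (fricative), place distance 1 (postalveolar→alveolar), voicing differs (+1); total 2. Next closest is /v/ at distance 3.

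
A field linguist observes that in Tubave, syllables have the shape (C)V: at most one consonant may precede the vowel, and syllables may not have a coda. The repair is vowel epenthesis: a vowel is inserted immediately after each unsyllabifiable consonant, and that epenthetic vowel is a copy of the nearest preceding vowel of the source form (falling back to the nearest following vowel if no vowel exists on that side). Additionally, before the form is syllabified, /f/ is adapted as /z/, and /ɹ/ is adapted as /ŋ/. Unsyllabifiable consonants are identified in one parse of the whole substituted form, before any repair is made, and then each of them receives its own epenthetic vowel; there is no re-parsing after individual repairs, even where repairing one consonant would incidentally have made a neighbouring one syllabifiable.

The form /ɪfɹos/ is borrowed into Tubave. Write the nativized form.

ɪzɪŋoso

Substitution: /f/ → /z/, /ɹ/ → /ŋ/, giving /ɪzŋos/.
The consonants /z/, /s/ cannot be parsed into a legal (C)V syllable (no codas are permitted; onsets are limited to one consonant).
Each unlicensed consonant becomes the onset of a new syllable: /z/ → /zɪ/, /s/ → /so/.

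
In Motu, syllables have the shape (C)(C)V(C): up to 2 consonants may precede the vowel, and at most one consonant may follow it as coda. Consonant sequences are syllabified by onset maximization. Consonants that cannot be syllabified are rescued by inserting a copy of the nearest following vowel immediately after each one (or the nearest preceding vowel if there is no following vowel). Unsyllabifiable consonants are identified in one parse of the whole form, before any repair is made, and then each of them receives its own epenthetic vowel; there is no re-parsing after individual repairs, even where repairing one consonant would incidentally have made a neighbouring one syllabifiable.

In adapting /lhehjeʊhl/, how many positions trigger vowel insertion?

The unsyllabifiable consonants are /l/; each receives one epenthetic vowel.

1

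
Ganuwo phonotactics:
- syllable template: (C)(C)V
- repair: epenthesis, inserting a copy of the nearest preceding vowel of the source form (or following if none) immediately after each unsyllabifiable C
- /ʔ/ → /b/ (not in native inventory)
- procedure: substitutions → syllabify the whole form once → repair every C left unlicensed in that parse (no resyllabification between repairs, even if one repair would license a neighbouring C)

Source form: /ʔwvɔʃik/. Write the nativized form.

Substitution: /ʔ/ → /b/, giving /bwvɔʃik/.
Syllabifying with onset maximization leaves /b/, /k/ stranded (no codas are permitted; onsets may contain at most 2 consonants).
Each unlicensed consonant becomes the onset of a new syllable: /b/ → /bɔ/, /k/ → /ki/.

bɔwvɔʃiki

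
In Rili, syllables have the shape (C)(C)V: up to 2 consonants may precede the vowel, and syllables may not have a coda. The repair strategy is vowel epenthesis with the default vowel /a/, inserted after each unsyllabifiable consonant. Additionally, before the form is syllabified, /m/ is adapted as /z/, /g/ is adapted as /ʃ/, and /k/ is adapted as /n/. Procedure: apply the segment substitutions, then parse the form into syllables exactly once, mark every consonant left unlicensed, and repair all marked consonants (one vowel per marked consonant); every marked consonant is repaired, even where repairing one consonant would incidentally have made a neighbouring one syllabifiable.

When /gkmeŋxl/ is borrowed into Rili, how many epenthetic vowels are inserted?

4

After substitution the input is /ʃnzeŋxl/.
The unsyllabifiable consonants are /ʃ/, /ŋ/, /x/, /l/; each receives one epenthetic vowel.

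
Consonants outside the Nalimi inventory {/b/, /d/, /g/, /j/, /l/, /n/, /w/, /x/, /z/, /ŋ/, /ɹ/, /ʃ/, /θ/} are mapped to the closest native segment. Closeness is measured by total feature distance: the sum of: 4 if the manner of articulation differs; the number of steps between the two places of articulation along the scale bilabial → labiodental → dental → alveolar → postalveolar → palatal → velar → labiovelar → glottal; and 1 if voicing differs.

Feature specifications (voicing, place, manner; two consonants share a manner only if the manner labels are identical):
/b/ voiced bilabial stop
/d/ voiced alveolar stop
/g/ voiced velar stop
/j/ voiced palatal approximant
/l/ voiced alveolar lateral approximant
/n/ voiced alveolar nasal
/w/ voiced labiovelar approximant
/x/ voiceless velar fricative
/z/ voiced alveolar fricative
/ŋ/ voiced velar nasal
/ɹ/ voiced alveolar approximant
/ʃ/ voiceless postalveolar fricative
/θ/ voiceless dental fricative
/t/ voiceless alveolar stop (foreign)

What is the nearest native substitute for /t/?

/d/ is closest: same manner (stop), place distance 0 (alveolar→alveolar), voicing differs (+1); total 1. Next closest is /b/ at distance 4.

d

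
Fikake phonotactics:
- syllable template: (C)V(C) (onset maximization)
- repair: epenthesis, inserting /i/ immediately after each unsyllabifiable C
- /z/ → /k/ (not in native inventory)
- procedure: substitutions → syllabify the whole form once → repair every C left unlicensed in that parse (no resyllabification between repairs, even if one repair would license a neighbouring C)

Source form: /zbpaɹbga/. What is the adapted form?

kibipaɹbiga

Substitution: /z/ → /k/, giving /kbpaɹbga/.
Syllabifying with onset maximization leaves /k/, /b/, /b/ stranded (at most one coda consonant is licensed; onsets are limited to one consonant).
Each unlicensed consonant becomes the onset of a new syllable: /k/ → /ki/, /b/ → /bi/, /b/ → /bi/.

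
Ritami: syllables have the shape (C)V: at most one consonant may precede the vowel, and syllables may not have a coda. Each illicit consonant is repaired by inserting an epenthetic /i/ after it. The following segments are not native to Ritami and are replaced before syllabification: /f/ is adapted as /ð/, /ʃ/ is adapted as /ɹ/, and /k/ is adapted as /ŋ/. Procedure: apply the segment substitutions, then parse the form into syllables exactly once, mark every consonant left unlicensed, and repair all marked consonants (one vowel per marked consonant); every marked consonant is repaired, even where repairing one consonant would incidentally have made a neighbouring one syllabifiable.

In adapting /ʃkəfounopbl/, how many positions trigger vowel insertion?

4

After substitution the input is /ɹŋəðounopbl/.
The unsyllabifiable consonants are /ɹ/, /p/, /b/, /l/; each receives one epenthetic vowel.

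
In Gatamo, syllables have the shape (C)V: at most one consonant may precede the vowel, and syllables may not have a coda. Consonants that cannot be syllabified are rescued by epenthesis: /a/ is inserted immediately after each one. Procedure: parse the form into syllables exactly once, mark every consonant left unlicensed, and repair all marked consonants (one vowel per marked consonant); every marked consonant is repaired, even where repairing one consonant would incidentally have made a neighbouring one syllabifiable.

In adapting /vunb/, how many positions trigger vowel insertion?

The unsyllabifiable consonants are /n/, /b/; each receives one epenthetic vowel.

2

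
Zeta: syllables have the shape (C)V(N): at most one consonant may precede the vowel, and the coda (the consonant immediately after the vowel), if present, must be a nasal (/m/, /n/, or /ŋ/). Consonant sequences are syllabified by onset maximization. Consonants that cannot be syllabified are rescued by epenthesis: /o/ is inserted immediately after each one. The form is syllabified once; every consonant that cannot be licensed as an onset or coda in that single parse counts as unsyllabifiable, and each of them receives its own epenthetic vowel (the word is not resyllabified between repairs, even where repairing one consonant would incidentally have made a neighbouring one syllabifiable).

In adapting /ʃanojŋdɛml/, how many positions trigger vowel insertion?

The unsyllabifiable consonants are /j/, /ŋ/, /l/; each receives one epenthetic vowel.

3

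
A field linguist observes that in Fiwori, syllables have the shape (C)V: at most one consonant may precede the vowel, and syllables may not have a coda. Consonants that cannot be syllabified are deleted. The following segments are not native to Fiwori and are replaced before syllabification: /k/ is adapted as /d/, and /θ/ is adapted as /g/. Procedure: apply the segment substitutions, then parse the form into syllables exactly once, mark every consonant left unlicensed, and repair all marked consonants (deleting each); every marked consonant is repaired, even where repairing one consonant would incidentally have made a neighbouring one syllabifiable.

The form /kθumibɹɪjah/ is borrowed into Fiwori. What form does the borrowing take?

gumiɹɪja

Substitution: /k/ → /d/, /θ/ → /g/, giving /dgumibɹɪjah/.
Syllabifying with onset maximization leaves /d/, /b/, /h/ stranded (no codas are permitted; onsets are limited to one consonant).
Each unlicensed consonant is deleted: /d/, /b/, /h/.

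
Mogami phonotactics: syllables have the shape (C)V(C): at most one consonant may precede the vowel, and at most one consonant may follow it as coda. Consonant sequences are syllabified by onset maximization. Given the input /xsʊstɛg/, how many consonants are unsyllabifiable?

Syllabifying with onset maximization leaves /x/ stranded (at most one coda consonant is licensed; onsets are limited to one consonant).

1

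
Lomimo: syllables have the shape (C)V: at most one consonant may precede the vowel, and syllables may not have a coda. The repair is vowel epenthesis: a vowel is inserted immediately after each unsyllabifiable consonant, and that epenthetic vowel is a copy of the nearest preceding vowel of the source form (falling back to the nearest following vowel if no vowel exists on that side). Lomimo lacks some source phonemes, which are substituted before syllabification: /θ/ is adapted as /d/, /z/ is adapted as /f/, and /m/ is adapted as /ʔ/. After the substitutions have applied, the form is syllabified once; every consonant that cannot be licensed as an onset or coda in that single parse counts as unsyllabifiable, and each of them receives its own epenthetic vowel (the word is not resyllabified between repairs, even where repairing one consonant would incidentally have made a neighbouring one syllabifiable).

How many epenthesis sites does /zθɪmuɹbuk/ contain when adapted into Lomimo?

After substitution the input is /fdɪʔuɹbuk/.
The unsyllabifiable consonants are /f/, /ɹ/, /k/; each receives one epenthetic vowel.

3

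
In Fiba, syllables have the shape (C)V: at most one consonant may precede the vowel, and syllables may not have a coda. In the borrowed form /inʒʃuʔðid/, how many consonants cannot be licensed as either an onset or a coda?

Syllabifying with onset maximization leaves /n/, /ʒ/, /ʔ/, /d/ stranded (no codas are permitted; onsets are limited to one consonant).

4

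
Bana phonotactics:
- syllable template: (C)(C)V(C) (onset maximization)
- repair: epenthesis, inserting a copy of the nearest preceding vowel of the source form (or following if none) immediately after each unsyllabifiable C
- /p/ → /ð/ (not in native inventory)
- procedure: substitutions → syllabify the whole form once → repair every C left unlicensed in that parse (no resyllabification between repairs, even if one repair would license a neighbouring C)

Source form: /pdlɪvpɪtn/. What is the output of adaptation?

Substitution: /p/ → /ð/, giving /ðdlɪvðɪtn/.
The consonants /ð/, /n/ cannot be parsed into a legal (C)(C)V(C) syllable (at most one coda consonant is licensed; onsets may contain at most 2 consonants).
Each unlicensed consonant becomes the onset of a new syllable: /ð/ → /ðɪ/, /n/ → /nɪ/.

ðɪdlɪvðɪtnɪ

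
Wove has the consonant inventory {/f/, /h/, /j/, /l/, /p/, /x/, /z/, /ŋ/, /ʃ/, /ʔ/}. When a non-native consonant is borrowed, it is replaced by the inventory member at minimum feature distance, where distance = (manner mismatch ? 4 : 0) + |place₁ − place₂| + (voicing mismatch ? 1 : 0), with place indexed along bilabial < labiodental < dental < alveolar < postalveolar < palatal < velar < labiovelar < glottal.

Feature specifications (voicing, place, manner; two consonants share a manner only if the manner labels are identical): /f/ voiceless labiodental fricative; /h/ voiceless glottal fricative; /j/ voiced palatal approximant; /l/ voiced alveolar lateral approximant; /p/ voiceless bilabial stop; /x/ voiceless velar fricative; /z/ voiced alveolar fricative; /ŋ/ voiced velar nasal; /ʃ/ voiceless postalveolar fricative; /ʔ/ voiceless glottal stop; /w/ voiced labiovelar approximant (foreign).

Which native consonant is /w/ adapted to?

j

/j/ is closest: same manner (approximant), place distance 2 (labiovelar→palatal), same voicing; total 2. Next closest is /ŋ/ at distance 5.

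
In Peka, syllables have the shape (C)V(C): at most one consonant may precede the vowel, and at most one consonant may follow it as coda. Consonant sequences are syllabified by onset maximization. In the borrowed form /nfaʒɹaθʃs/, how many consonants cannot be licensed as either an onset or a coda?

Syllabifying with onset maximization leaves /n/, /ʃ/, /s/ stranded (at most one coda consonant is licensed; onsets are limited to one consonant).

3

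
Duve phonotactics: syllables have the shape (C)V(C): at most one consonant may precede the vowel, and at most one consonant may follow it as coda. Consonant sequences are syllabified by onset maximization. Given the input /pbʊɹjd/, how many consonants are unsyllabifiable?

3

The consonants /p/, /j/, /d/ cannot be parsed into a legal (C)V(C) syllable (at most one coda consonant is licensed; onsets are limited to one consonant).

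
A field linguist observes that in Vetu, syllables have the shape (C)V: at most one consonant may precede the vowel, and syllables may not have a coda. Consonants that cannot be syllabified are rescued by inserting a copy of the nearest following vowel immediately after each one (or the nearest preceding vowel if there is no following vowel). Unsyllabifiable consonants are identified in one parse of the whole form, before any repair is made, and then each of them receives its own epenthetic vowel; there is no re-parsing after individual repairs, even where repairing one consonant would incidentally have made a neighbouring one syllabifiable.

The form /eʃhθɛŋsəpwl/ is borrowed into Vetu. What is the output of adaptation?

eʃɛhɛθɛŋəsəpəwələ

Syllabifying with onset maximization leaves /ʃ/, /h/, /ŋ/, /p/, /w/, /l/ stranded (no codas are permitted; onsets are limited to one consonant).
Epenthesis after each stranded consonant: /ʃ/ → /ʃɛ/, /h/ → /hɛ/, /ŋ/ → /ŋə/, /p/ → /pə/, /w/ → /wə/, /l/ → /lə/.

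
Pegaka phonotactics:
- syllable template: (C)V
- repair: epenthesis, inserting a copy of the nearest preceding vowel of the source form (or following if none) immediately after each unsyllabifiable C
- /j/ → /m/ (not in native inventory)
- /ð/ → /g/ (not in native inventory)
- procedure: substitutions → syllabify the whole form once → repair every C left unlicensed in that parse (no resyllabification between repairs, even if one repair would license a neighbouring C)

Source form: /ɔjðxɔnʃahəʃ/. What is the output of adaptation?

ɔmɔgɔxɔnɔʃahəʃə

Substitution: /j/ → /m/, /ð/ → /g/, giving /ɔmgxɔnʃahəʃ/.
Syllabifying with onset maximization leaves /m/, /g/, /n/, /ʃ/ stranded (no codas are permitted; onsets are limited to one consonant).
Epenthesis after each stranded consonant: /m/ → /mɔ/, /g/ → /gɔ/, /n/ → /nɔ/, /ʃ/ → /ʃə/.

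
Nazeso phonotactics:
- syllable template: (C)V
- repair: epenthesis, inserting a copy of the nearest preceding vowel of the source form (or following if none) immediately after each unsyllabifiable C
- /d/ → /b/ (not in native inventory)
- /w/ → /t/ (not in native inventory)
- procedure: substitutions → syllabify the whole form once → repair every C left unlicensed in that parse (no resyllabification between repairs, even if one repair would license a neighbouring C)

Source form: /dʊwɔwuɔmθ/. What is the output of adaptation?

bʊtɔtuɔmɔθɔ

Substitution: /d/ → /b/, /w/ → /t/, giving /bʊtɔtuɔmθ/.
The consonants /m/, /θ/ cannot be parsed into a legal (C)V syllable (no codas are permitted; onsets are limited to one consonant).
Inserting the epenthetic vowel yields /m/ → /mɔ/, /θ/ → /θɔ/.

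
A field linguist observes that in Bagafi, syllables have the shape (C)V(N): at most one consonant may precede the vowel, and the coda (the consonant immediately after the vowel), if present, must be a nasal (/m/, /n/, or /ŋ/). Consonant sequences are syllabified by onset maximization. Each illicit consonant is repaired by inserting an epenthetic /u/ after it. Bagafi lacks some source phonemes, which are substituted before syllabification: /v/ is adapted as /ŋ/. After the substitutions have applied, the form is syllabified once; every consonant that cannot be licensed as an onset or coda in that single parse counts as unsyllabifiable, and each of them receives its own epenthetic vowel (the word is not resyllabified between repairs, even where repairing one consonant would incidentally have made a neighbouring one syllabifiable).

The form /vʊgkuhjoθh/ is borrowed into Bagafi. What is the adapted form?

ŋʊgukuhujoθuhu

Substitution: /v/ → /ŋ/, giving /ŋʊgkuhjoθh/.
Under (C)V(N), the unsyllabifiable consonants are /g/, /h/, /θ/, /h/ (only a nasal (/m/, /n/, or /ŋ/) is licensed in coda position; onsets are limited to one consonant).
Epenthesis after each stranded consonant: /g/ → /gu/, /h/ → /hu/, /θ/ → /θu/, /h/ → /hu/.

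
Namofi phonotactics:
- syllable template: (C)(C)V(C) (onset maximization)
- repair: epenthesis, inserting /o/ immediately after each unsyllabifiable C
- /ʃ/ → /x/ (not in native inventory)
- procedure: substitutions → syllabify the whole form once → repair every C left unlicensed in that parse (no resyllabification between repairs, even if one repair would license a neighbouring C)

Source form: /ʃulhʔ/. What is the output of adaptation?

Substitution: /ʃ/ → /x/, giving /xulhʔ/.
The consonants /h/, /ʔ/ cannot be parsed into a legal (C)(C)V(C) syllable (at most one coda consonant is licensed; onsets may contain at most 2 consonants).
Inserting the epenthetic vowel yields /h/ → /ho/, /ʔ/ → /ʔo/.

xulhoʔo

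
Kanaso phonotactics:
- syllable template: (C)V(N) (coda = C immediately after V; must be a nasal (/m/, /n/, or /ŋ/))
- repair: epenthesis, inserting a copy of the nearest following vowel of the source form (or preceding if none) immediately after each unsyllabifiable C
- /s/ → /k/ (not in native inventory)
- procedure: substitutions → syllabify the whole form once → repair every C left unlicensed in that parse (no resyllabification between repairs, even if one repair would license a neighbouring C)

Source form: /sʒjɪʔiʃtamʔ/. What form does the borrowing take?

Substitution: /s/ → /k/, giving /kʒjɪʔiʃtamʔ/.
Syllabifying with onset maximization leaves /k/, /ʒ/, /ʃ/, /ʔ/ stranded (only a nasal (/m/, /n/, or /ŋ/) is licensed in coda position; onsets are limited to one consonant).
Inserting the epenthetic vowel yields /k/ → /kɪ/, /ʒ/ → /ʒɪ/, /ʃ/ → /ʃa/, /ʔ/ → /ʔa/.

kɪʒɪjɪʔiʃatamʔa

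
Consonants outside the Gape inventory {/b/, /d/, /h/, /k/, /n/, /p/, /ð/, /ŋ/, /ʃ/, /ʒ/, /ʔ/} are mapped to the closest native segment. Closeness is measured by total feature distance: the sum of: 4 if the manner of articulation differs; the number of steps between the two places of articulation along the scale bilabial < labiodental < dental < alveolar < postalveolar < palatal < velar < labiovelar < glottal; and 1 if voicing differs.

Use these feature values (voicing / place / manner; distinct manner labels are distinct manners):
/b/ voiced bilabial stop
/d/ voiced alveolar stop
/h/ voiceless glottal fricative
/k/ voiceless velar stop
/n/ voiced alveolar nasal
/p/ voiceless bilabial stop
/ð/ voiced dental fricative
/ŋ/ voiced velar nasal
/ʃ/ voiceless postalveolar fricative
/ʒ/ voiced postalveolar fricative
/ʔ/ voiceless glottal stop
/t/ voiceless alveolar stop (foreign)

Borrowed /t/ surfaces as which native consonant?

d

/d/ is closest: same manner (stop), place distance 0 (alveolar→alveolar), voicing differs (+1); total 1. Next closest is /k/ at distance 3.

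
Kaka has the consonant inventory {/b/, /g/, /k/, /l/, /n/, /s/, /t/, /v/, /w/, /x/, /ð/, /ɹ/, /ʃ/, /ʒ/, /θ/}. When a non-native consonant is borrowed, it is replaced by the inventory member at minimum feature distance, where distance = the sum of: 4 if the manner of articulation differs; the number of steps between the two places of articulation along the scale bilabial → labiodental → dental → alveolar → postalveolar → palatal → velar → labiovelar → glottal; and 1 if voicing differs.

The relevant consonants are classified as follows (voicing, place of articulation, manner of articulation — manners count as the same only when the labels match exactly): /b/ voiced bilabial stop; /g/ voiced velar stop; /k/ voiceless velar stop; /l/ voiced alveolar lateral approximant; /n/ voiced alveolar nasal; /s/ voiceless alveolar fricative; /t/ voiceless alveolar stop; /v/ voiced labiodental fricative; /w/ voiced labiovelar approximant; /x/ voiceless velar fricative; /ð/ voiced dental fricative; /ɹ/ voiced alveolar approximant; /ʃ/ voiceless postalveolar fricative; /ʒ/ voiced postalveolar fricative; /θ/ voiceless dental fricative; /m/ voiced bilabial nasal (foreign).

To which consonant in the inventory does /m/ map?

/n/ is closest: same manner (nasal), place distance 3 (bilabial→alveolar), same voicing; total 3. Next closest is /b/ at distance 4.

n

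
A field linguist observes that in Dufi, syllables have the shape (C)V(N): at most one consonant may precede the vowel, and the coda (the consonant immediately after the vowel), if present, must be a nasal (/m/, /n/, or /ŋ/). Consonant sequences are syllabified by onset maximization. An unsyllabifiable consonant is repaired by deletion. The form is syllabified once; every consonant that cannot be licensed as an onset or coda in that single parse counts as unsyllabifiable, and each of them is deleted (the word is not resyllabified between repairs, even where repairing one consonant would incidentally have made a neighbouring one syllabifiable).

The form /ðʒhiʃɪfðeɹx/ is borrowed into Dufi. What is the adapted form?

hiʃɪðe

The consonants /ð/, /ʒ/, /f/, /ɹ/, /x/ cannot be parsed into a legal (C)V(N) syllable (only a nasal (/m/, /n/, or /ŋ/) is licensed in coda position; onsets are limited to one consonant).
Each unlicensed consonant is deleted: /ð/, /ʒ/, /f/, /ɹ/, /x/.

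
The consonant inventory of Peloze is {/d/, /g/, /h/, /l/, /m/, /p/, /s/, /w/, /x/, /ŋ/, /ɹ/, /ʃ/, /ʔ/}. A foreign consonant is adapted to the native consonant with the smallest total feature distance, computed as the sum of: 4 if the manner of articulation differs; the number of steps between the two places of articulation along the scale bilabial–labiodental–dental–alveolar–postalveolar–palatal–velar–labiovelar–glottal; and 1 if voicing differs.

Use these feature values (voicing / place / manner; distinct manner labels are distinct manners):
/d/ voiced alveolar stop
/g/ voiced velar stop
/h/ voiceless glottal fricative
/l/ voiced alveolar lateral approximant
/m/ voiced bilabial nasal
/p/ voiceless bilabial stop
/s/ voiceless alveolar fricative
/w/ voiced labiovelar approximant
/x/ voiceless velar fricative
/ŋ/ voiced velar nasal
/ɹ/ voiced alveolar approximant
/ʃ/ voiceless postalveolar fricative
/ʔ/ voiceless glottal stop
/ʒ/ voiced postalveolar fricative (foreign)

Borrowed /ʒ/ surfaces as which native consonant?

ʃ

/ʃ/ is closest: same manner (fricative), place distance 0 (postalveolar→postalveolar), voicing differs (+1); total 1. Next closest is /s/ at distance 2.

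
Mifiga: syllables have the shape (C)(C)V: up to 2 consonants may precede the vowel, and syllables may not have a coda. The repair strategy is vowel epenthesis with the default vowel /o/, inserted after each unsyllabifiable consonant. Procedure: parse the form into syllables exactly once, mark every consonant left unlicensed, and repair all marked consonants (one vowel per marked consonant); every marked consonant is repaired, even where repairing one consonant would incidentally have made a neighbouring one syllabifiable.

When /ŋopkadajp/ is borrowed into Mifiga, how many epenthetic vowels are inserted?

The unsyllabifiable consonants are /j/, /p/; each receives one epenthetic vowel.

2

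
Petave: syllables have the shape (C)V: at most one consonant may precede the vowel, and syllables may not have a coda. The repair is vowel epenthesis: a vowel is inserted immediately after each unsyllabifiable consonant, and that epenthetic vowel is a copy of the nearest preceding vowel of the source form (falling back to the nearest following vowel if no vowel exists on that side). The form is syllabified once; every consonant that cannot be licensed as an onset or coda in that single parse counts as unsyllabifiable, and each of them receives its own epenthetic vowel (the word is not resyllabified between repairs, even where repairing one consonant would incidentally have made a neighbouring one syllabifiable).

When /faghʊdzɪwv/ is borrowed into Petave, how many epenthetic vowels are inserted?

4

The unsyllabifiable consonants are /g/, /d/, /w/, /v/; each receives one epenthetic vowel.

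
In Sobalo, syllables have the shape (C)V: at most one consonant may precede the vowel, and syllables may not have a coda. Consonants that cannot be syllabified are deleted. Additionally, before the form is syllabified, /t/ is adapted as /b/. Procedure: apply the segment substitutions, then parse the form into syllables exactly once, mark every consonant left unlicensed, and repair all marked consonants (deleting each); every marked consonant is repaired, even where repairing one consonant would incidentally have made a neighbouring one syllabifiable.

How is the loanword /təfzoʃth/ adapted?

Substitution: /t/ → /b/, giving /bəfzoʃbh/.
Syllabifying with onset maximization leaves /f/, /ʃ/, /b/, /h/ stranded (no codas are permitted; onsets are limited to one consonant).
Each unlicensed consonant is deleted: /f/, /ʃ/, /b/, /h/.

bəzo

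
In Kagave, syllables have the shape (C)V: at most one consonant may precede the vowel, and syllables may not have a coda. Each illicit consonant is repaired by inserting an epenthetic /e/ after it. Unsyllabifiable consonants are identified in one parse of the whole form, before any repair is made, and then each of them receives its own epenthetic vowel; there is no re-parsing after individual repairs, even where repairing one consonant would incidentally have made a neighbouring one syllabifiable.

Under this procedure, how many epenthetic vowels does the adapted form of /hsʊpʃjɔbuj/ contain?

The unsyllabifiable consonants are /h/, /p/, /ʃ/, /j/; each receives one epenthetic vowel.

4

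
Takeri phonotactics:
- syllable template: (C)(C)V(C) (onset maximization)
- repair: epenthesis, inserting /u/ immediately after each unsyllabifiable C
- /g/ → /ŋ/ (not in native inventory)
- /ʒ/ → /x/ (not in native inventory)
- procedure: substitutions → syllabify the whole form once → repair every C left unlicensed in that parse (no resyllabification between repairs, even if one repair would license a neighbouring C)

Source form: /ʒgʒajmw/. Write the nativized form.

Substitution: /ʒ/ → /x/, /g/ → /ŋ/, giving /xŋxajmw/.
The consonants /x/, /m/, /w/ cannot be parsed into a legal (C)(C)V(C) syllable (at most one coda consonant is licensed; onsets may contain at most 2 consonants).
Epenthesis after each stranded consonant: /x/ → /xu/, /m/ → /mu/, /w/ → /wu/.

xuŋxajmuwu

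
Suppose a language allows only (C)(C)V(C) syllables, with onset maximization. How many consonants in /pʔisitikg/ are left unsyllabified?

1

Under (C)(C)V(C), the unsyllabifiable consonants are /g/ (at most one coda consonant is licensed; onsets may contain at most 2 consonants).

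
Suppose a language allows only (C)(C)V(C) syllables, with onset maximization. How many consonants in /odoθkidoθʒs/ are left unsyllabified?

2

Under (C)(C)V(C), the unsyllabifiable consonants are /ʒ/, /s/ (at most one coda consonant is licensed; onsets may contain at most 2 consonants).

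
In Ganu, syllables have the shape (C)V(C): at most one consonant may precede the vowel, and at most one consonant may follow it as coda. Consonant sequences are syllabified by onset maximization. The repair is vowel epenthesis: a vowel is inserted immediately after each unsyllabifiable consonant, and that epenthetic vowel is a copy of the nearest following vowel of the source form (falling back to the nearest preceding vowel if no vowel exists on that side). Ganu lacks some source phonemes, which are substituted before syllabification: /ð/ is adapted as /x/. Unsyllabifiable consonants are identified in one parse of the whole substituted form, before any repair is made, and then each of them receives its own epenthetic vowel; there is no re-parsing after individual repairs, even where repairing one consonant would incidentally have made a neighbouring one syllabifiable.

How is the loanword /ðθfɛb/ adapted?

Substitution: /ð/ → /x/, giving /xθfɛb/.
Syllabifying with onset maximization leaves /x/, /θ/ stranded (at most one coda consonant is licensed; onsets are limited to one consonant).
Epenthesis after each stranded consonant: /x/ → /xɛ/, /θ/ → /θɛ/.

xɛθɛfɛb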